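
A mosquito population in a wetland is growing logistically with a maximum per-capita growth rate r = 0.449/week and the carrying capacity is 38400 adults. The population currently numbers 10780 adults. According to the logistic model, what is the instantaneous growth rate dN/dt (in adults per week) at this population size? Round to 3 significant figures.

3480 adults per week

dN/dt = rN(1 − N/K) = 0.449 × 10780 × (1 − 10780/38400).
1 − 10780/38400 = 0.71927; dN/dt = 0.449 × 10780 × 0.71927 = 3481.4.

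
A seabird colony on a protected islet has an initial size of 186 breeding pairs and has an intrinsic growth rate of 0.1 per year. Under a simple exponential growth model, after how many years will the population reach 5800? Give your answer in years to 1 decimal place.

34.4 years

Set N₀·e^(rt) = 5800: e^(0.1·t) = 5800/186 = 31.183.
0.1·t = ln(31.183) = 3.4399, so t = 3.4399/0.1 = 34.399.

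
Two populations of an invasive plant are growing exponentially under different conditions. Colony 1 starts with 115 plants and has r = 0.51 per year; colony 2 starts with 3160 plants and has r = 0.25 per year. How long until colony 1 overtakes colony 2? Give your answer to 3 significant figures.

Set 115·e^(0.51t) = 3160·e^(0.25t).
e^((0.51 − 0.25)t) = 3160/115 → e^(0.26·t) = 27.478.
0.26·t = ln(27.478) = 3.3134, so t = 3.3134/0.26 = 12.744.

12.7 years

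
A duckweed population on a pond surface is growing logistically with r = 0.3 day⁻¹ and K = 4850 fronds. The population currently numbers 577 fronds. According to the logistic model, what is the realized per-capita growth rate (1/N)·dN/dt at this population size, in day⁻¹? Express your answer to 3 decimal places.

(1/N)·dN/dt = r(1 − N/K) = 0.3 × (1 − 577/4850).
= 0.3 × 0.88103 = 0.26431.

0.264 per day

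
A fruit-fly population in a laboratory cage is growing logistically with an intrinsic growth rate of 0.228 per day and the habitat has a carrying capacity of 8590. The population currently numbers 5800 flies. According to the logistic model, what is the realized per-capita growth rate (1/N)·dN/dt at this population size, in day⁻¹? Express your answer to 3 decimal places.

(1/N)·dN/dt = r(1 − N/K) = 0.228 × (1 − 5800/8590).
= 0.228 × 0.3248 = 0.074054.

0.074 per day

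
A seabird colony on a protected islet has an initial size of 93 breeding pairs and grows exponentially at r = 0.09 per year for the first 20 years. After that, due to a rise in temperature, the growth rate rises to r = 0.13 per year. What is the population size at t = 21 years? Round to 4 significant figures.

Phase 1: N(20) = 93·e^(0.09×20) = 93·e^1.8 = 562.617.
Phase 2 runs for 21 − 20 = 1 years at r = 0.13.
N(21) = 562.617·e^(0.13×1) = 562.617·e^0.13 = 640.724.

640.7 breeding pairs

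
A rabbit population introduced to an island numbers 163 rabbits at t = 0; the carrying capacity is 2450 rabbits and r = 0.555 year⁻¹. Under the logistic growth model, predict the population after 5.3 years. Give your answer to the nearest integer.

A = (K − N₀)/N₀ = (2450 − 163)/163 = 14.031.
N(t) = K/(1 + A·e^(−rt)) = 2450/(1 + 14.031×e^(−0.555×5.3)).
e^(−2.942) = 0.052786; denominator = 1 + 14.031×0.052786 = 1.7406.
N = 2450/1.7406 = 1407.54.

1408 rabbits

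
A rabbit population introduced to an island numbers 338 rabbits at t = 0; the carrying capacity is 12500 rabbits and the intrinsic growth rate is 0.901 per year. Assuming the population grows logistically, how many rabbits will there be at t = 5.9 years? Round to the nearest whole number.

10622 rabbits

A = (K − N₀)/N₀ = (12500 − 338)/338 = 35.982.
N(t) = K/(1 + A·e^(−rt)) = 12500/(1 + 35.982×e^(−0.901×5.9)).
e^(−5.316) = 0.0049129; denominator = 1 + 35.982×0.0049129 = 1.1768.
N = 12500/1.1768 = 10622.2.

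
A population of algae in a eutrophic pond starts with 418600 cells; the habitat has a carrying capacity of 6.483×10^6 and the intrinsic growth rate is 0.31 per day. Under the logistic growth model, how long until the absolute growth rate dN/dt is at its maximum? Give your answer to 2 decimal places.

8.62 days

Logistic growth is fastest at N = K/2 = 3.2415×10^6.
A = (K − N₀)/N₀ = 14.487. Set K/(1 + A·e^(−rt)) = K/2 → A·e^(−rt) = 1.
e^(−0.31t) = 1/14.487 = 0.0690258, so t = ln(14.487)/0.31 = 2.6733/0.31 = 8.6235.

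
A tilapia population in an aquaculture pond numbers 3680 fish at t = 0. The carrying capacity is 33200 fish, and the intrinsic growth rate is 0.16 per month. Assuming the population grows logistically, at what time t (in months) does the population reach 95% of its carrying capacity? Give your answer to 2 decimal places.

31.42 months

A = (K − N₀)/N₀ = (33200 − 3680)/3680 = 8.0217.
Solve 33200/(1 + 8.0217·e^(−0.16t)) = 31540: 1 + 8.0217·e^(−0.16t) = 1.0526, so e^(−0.16t) = 0.00656112.
−0.16·t = ln(0.00656112) = -5.0266, so t = 5.0266/0.16 = 31.416.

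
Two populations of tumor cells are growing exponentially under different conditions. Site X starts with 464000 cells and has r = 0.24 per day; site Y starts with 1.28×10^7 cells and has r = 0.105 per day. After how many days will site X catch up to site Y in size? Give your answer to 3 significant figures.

Set 464000·e^(0.24t) = 1.28×10^7·e^(0.105t).
e^((0.24 − 0.105)t) = 1.28×10^7/464000 → e^(0.135·t) = 27.586.
0.135·t = ln(27.586) = 3.3173, so t = 3.3173/0.135 = 24.573.

24.6 days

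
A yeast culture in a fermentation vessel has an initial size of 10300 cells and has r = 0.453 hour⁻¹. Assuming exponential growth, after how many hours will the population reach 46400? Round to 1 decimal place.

Set N₀·e^(rt) = 46400: e^(0.453·t) = 46400/10300 = 4.5049.
0.453·t = ln(4.5049) = 1.5052, so t = 1.5052/0.453 = 3.3226.

3.3 hours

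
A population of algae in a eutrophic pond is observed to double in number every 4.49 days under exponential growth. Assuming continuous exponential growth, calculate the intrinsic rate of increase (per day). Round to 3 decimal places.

r = ln(2)/t_d = 0.6931/4.49 = 0.15438.

0.154 per day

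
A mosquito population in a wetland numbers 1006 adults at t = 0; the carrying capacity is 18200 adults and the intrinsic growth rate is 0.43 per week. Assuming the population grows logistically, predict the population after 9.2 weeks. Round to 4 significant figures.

13710 adults

A = (K − N₀)/N₀ = (18200 − 1006)/1006 = 17.091.
N(t) = K/(1 + A·e^(−rt)) = 18200/(1 + 17.091×e^(−0.43×9.2)).
e^(−3.956) = 0.01914; denominator = 1 + 17.091×0.01914 = 1.3271.
N = 18200/1.3271 = 13713.9.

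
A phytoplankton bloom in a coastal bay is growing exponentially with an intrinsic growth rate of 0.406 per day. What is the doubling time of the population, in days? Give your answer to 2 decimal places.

1.71 days

Doubling time t_d = ln(2)/r = 0.6931/0.406 = 1.7073.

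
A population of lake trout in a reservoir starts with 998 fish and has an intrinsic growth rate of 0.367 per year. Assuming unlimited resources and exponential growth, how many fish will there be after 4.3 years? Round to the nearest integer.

4836 fish

N(t) = N₀·e^(rt) = 998 × e^(0.367×4.3) = 998 × e^1.578.
e^1.578 ≈ 4.8457, so N ≈ 998 × 4.8457 = 4836.05.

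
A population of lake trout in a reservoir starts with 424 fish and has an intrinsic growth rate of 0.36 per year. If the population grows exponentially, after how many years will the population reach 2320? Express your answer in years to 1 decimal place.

4.7 years

Set N₀·e^(rt) = 2320: e^(0.36·t) = 2320/424 = 5.4717.
0.36·t = ln(5.4717) = 1.6996, so t = 1.6996/0.36 = 4.7211.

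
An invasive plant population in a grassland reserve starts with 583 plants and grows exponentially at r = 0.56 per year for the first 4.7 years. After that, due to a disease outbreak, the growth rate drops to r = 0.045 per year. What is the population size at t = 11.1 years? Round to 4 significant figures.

Phase 1: N(4.7) = 583·e^(0.56×4.7) = 583·e^2.632 = 8104.6.
Phase 2 runs for 11.1 − 4.7 = 6.4 years at r = 0.045.
N(11.1) = 8104.6·e^(0.045×6.4) = 8104.6·e^0.288 = 10809.6.

10810 plants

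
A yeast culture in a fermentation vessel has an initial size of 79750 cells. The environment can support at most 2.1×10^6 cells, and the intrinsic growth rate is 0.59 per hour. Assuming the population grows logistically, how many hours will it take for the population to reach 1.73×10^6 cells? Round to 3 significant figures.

8.09 hours

A = (K − N₀)/N₀ = (2.1×10^6 − 79750)/79750 = 25.332.
Solve 2.1×10^6/(1 + 25.332·e^(−0.59t)) = 1.73×10^6: 1 + 25.332·e^(−0.59t) = 1.2139, so e^(−0.59t) = 0.0084427.
−0.59·t = ln(0.0084427) = -4.7745, so t = 4.7745/0.59 = 8.0923.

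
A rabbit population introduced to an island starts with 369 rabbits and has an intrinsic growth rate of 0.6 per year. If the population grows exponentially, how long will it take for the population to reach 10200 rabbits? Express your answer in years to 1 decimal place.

Set N₀·e^(rt) = 10200: e^(0.6·t) = 10200/369 = 27.642.
0.6·t = ln(27.642) = 3.3193, so t = 3.3193/0.6 = 5.5322.

5.5 years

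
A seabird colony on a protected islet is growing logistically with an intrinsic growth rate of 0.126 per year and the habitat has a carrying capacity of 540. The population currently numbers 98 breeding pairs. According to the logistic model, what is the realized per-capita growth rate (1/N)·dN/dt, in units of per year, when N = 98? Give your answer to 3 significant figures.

0.103 per year

(1/N)·dN/dt = r(1 − N/K) = 0.126 × (1 − 98/540).
= 0.126 × 0.81852 = 0.10313.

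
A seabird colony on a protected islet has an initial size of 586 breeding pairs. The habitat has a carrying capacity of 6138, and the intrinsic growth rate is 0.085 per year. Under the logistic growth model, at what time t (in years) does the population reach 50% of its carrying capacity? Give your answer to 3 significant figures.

A = (K − N₀)/N₀ = (6138 − 586)/586 = 9.4744.
Solve 6138/(1 + 9.4744·e^(−0.085t)) = 3069: 1 + 9.4744·e^(−0.085t) = 2, so e^(−0.085t) = 0.105548.
−0.085·t = ln(0.105548) = -2.2486, so t = 2.2486/0.085 = 26.454.

26.5 years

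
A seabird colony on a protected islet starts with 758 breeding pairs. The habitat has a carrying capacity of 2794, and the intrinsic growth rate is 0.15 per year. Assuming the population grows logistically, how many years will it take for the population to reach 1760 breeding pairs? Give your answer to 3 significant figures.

A = (K − N₀)/N₀ = (2794 − 758)/758 = 2.686.
Solve 2794/(1 + 2.686·e^(−0.15t)) = 1760: 1 + 2.686·e^(−0.15t) = 1.5875, so e^(−0.15t) = 0.218725.
−0.15·t = ln(0.218725) = -1.5199, so t = 1.5199/0.15 = 10.133.

10.1 years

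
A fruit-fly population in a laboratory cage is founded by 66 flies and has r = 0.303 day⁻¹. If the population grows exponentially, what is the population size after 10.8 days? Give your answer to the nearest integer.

1741 flies

N(t) = N₀·e^(rt) = 66 × e^(0.303×10.8) = 66 × e^3.272.
e^3.272 ≈ 26.375, so N ≈ 66 × 26.375 = 1740.72.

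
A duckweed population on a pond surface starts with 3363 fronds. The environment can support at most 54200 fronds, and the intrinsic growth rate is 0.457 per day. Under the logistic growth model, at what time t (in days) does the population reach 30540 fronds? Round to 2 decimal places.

6.50 days

A = (K − N₀)/N₀ = (54200 − 3363)/3363 = 15.117.
Solve 54200/(1 + 15.117·e^(−0.457t)) = 30540: 1 + 15.117·e^(−0.457t) = 1.7747, so e^(−0.457t) = 0.0512499.
−0.457·t = ln(0.0512499) = -2.971, so t = 2.971/0.457 = 6.5012.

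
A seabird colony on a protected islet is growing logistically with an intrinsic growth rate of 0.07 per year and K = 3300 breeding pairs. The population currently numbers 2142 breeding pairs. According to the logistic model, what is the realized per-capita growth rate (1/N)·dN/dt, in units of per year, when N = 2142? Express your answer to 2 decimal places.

0.02 per year

(1/N)·dN/dt = r(1 − N/K) = 0.07 × (1 − 2142/3300).
= 0.07 × 0.35091 = 0.024564.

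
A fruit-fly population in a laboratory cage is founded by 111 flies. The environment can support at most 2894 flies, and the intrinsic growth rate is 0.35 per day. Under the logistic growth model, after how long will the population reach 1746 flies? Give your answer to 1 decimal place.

10.4 days

A = (K − N₀)/N₀ = (2894 − 111)/111 = 25.072.
Solve 2894/(1 + 25.072·e^(−0.35t)) = 1746: 1 + 25.072·e^(−0.35t) = 1.6575, so e^(−0.35t) = 0.0262245.
−0.35·t = ln(0.0262245) = -3.6411, so t = 3.6411/0.35 = 10.403.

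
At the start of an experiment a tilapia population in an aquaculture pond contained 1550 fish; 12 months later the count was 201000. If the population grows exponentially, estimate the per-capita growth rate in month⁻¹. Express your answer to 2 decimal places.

0.41 per month

From N(t) = N₀·e^(rt): e^(r·12) = 201000/1550 = 129.68.
r·12 = ln(129.68) = 4.865, so r = 4.865/12 = 0.40542.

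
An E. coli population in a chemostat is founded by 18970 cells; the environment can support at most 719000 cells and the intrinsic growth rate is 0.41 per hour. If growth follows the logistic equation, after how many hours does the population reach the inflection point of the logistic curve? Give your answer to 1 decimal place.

Logistic growth is fastest at N = K/2 = 359500.
A = (K − N₀)/N₀ = 36.902. Set K/(1 + A·e^(−rt)) = K/2 → A·e^(−rt) = 1.
e^(−0.41t) = 1/36.902 = 0.0270988, so t = ln(36.902)/0.41 = 3.6083/0.41 = 8.8006.

8.8 hours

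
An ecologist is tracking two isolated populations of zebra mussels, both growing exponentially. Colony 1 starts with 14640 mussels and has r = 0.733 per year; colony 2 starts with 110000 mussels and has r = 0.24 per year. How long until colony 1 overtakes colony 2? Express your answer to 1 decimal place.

4.1 years

Set 14640·e^(0.733t) = 110000·e^(0.24t).
e^((0.733 − 0.24)t) = 110000/14640 → e^(0.493·t) = 7.5137.
0.493·t = ln(7.5137) = 2.0167, so t = 2.0167/0.493 = 4.0907.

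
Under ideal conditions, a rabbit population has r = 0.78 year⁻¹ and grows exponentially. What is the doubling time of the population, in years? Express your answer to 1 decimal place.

0.9 years

Doubling time t_d = ln(2)/r = 0.6931/0.78 = 0.88865.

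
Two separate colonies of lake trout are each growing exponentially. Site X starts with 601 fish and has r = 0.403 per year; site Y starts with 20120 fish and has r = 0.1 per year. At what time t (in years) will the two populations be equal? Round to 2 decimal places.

Set 601·e^(0.403t) = 20120·e^(0.1t).
e^((0.403 − 0.1)t) = 20120/601 → e^(0.303·t) = 33.478.
0.303·t = ln(33.478) = 3.5109, so t = 3.5109/0.303 = 11.587.

11.59 years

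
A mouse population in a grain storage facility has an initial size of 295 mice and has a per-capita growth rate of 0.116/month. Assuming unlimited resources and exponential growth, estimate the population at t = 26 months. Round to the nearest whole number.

6021 mice

N(t) = N₀·e^(rt) = 295 × e^(0.116×26) = 295 × e^3.016.
e^3.016 ≈ 20.409, so N ≈ 295 × 20.409 = 6020.8.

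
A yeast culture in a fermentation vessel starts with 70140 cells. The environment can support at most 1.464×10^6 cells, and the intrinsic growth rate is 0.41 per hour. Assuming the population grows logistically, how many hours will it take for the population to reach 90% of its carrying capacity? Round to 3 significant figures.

12.7 hours

A = (K − N₀)/N₀ = (1.464×10^6 − 70140)/70140 = 19.873.
Solve 1.464×10^6/(1 + 19.873·e^(−0.41t)) = 1.3176×10^6: 1 + 19.873·e^(−0.41t) = 1.1111, so e^(−0.41t) = 0.00559119.
−0.41·t = ln(0.00559119) = -5.1866, so t = 5.1866/0.41 = 12.65.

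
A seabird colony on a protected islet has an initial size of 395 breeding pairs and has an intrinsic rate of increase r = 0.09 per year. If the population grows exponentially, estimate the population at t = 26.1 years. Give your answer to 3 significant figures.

4140 breeding pairs

N(t) = N₀·e^(rt) = 395 × e^(0.09×26.1) = 395 × e^2.349.
e^2.349 ≈ 10.475, so N ≈ 395 × 10.475 = 4137.66.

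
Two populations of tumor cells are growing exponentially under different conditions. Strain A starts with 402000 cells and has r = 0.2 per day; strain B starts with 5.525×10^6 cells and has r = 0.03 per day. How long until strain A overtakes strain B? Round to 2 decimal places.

15.42 days

Set 402000·e^(0.2t) = 5.525×10^6·e^(0.03t).
e^((0.2 − 0.03)t) = 5.525×10^6/402000 → e^(0.17·t) = 13.744.
0.17·t = ln(13.744) = 2.6206, so t = 2.6206/0.17 = 15.415.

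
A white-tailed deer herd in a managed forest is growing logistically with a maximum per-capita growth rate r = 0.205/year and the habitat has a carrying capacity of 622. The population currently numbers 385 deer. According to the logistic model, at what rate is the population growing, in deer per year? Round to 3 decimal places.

30.073 deer per year

dN/dt = rN(1 − N/K) = 0.205 × 385 × (1 − 385/622).
1 − 385/622 = 0.38103; dN/dt = 0.205 × 385 × 0.38103 = 30.073.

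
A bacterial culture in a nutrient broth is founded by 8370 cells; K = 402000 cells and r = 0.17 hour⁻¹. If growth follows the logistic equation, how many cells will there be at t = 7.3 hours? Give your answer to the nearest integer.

27542 cells

A = (K − N₀)/N₀ = (402000 − 8370)/8370 = 47.029.
N(t) = K/(1 + A·e^(−rt)) = 402000/(1 + 47.029×e^(−0.17×7.3)).
e^(−1.241) = 0.28909; denominator = 1 + 47.029×0.28909 = 14.596.
N = 402000/14.596 = 27542.3.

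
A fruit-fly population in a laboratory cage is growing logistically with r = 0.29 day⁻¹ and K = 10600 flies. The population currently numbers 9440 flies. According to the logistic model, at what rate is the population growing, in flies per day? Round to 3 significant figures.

300 flies per day

dN/dt = rN(1 − N/K) = 0.29 × 9440 × (1 − 9440/10600).
1 − 9440/10600 = 0.10943; dN/dt = 0.29 × 9440 × 0.10943 = 299.59.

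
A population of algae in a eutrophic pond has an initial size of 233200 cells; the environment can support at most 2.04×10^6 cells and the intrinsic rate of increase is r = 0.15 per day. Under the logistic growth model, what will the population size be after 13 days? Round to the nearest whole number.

970357 cells

A = (K − N₀)/N₀ = (2.04×10^6 − 233200)/233200 = 7.7479.
N(t) = K/(1 + A·e^(−rt)) = 2.04×10^6/(1 + 7.7479×e^(−0.15×13)).
e^(−1.95) = 0.14227; denominator = 1 + 7.7479×0.14227 = 2.1023.
N = 2.04×10^6/2.1023 = 970357.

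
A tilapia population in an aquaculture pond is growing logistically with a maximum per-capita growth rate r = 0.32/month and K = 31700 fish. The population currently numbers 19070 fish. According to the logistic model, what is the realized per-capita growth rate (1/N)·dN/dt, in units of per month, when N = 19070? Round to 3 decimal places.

0.127 per month

(1/N)·dN/dt = r(1 − N/K) = 0.32 × (1 − 19070/31700).
= 0.32 × 0.39842 = 0.1275.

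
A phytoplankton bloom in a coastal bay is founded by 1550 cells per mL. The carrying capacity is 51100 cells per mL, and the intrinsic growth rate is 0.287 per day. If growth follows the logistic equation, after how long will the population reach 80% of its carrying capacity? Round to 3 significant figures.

16.9 days

A = (K − N₀)/N₀ = (51100 − 1550)/1550 = 31.968.
Solve 51100/(1 + 31.968·e^(−0.287t)) = 40880: 1 + 31.968·e^(−0.287t) = 1.25, so e^(−0.287t) = 0.00782038.
−0.287·t = ln(0.00782038) = -4.851, so t = 4.851/0.287 = 16.903.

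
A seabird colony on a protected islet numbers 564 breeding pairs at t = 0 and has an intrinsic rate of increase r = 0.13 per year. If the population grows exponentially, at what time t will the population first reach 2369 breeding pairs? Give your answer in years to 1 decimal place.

Set N₀·e^(rt) = 2369: e^(0.13·t) = 2369/564 = 4.2004.
0.13·t = ln(4.2004) = 1.4352, so t = 1.4352/0.13 = 11.04.

11.0 years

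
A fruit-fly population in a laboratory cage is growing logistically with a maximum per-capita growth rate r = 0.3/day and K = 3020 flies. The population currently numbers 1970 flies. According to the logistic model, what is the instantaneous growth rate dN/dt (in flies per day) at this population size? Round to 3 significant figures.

dN/dt = rN(1 − N/K) = 0.3 × 1970 × (1 − 1970/3020).
1 − 1970/3020 = 0.34768; dN/dt = 0.3 × 1970 × 0.34768 = 205.48.

205 flies per day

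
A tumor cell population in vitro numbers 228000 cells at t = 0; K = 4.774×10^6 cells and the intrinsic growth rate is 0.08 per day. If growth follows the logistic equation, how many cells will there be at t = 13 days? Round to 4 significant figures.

593200 cells

A = (K − N₀)/N₀ = (4.774×10^6 − 228000)/228000 = 19.939.
N(t) = K/(1 + A·e^(−rt)) = 4.774×10^6/(1 + 19.939×e^(−0.08×13)).
e^(−1.04) = 0.35345; denominator = 1 + 19.939×0.35345 = 8.0474.
N = 4.774×10^6/8.0474 = 593236.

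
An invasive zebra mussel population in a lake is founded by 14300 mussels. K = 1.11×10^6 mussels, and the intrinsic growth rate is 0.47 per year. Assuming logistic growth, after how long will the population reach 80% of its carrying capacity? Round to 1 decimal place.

12.2 years

A = (K − N₀)/N₀ = (1.11×10^6 − 14300)/14300 = 76.622.
Solve 1.11×10^6/(1 + 76.622·e^(−0.47t)) = 888000: 1 + 76.622·e^(−0.47t) = 1.25, so e^(−0.47t) = 0.00326275.
−0.47·t = ln(0.00326275) = -5.7252, so t = 5.7252/0.47 = 12.181.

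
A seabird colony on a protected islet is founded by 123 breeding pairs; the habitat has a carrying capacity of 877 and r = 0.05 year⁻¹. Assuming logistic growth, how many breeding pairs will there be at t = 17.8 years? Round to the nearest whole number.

A = (K − N₀)/N₀ = (877 − 123)/123 = 6.1301.
N(t) = K/(1 + A·e^(−rt)) = 877/(1 + 6.1301×e^(−0.05×17.8)).
e^(−0.89) = 0.41066; denominator = 1 + 6.1301×0.41066 = 3.5174.
N = 877/3.5174 = 249.335.

249 breeding pairs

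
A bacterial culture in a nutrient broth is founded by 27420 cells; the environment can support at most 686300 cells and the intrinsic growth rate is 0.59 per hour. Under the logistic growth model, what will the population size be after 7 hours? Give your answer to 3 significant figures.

495000 cells

A = (K − N₀)/N₀ = (686300 − 27420)/27420 = 24.029.
N(t) = K/(1 + A·e^(−rt)) = 686300/(1 + 24.029×e^(−0.59×7)).
e^(−4.13) = 0.016083; denominator = 1 + 24.029×0.016083 = 1.3865.
N = 686300/1.3865 = 495002.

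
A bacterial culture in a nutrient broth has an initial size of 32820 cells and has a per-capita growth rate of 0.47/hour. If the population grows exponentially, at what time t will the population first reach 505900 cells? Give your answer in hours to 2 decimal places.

Set N₀·e^(rt) = 505900: e^(0.47·t) = 505900/32820 = 15.414.
0.47·t = ln(15.414) = 2.7353, so t = 2.7353/0.47 = 5.8198.

5.82 hours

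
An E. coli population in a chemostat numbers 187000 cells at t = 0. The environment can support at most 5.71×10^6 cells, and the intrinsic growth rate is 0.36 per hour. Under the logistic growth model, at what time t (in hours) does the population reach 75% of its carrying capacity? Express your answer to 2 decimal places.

12.46 hours

A = (K − N₀)/N₀ = (5.71×10^6 − 187000)/187000 = 29.535.
Solve 5.71×10^6/(1 + 29.535·e^(−0.36t)) = 4.2825×10^6: 1 + 29.535·e^(−0.36t) = 1.3333, so e^(−0.36t) = 0.0112861.
−0.36·t = ln(0.0112861) = -4.4842, so t = 4.4842/0.36 = 12.456.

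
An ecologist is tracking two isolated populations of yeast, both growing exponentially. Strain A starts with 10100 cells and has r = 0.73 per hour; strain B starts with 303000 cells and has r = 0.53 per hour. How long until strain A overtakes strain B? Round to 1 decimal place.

Set 10100·e^(0.73t) = 303000·e^(0.53t).
e^((0.73 − 0.53)t) = 303000/10100 → e^(0.2·t) = 30.
0.2·t = ln(30) = 3.4012, so t = 3.4012/0.2 = 17.006.

17.0 hours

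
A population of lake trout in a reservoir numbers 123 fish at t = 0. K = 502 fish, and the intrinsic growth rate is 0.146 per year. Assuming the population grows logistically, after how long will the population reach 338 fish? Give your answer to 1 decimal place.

12.7 years

A = (K − N₀)/N₀ = (502 − 123)/123 = 3.0813.
Solve 502/(1 + 3.0813·e^(−0.146t)) = 338: 1 + 3.0813·e^(−0.146t) = 1.4852, so e^(−0.146t) = 0.157468.
−0.146·t = ln(0.157468) = -1.8485, so t = 1.8485/0.146 = 12.661.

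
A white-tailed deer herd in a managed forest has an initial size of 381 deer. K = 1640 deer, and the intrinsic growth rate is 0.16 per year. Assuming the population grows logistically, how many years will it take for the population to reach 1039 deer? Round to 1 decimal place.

A = (K − N₀)/N₀ = (1640 − 381)/381 = 3.3045.
Solve 1640/(1 + 3.3045·e^(−0.16t)) = 1039: 1 + 3.3045·e^(−0.16t) = 1.5784, so e^(−0.16t) = 0.175048.
−0.16·t = ln(0.175048) = -1.7427, so t = 1.7427/0.16 = 10.892.

10.9 years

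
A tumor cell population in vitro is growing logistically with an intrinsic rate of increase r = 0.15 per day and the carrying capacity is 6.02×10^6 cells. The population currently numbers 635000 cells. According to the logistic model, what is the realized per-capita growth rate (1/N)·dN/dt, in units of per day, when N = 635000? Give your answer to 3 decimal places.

(1/N)·dN/dt = r(1 − N/K) = 0.15 × (1 − 635000/6.02×10^6).
= 0.15 × 0.89452 = 0.13418.

0.134 per day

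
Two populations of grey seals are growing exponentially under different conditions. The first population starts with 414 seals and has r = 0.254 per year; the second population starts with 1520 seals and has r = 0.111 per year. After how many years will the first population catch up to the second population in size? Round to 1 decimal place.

Set 414·e^(0.254t) = 1520·e^(0.111t).
e^((0.254 − 0.111)t) = 1520/414 → e^(0.143·t) = 3.6715.
0.143·t = ln(3.6715) = 1.3006, so t = 1.3006/0.143 = 9.0951.

9.1 years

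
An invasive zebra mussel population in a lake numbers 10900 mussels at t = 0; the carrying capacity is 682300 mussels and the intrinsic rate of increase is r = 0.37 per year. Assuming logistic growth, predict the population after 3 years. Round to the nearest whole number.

32033 mussels

A = (K − N₀)/N₀ = (682300 − 10900)/10900 = 61.596.
N(t) = K/(1 + A·e^(−rt)) = 682300/(1 + 61.596×e^(−0.37×3)).
e^(−1.11) = 0.32956; denominator = 1 + 61.596×0.32956 = 21.3.
N = 682300/21.3 = 32033.4.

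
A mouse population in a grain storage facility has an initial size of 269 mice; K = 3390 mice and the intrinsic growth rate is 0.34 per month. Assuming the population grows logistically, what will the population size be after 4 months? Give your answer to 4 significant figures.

852.2 mice

A = (K − N₀)/N₀ = (3390 − 269)/269 = 11.602.
N(t) = K/(1 + A·e^(−rt)) = 3390/(1 + 11.602×e^(−0.34×4)).
e^(−1.36) = 0.25666; denominator = 1 + 11.602×0.25666 = 3.9778.
N = 3390/3.9778 = 852.222.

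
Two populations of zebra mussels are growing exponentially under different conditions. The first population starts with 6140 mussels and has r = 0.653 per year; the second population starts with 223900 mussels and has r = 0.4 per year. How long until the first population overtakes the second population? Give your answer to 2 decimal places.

14.21 years

Set 6140·e^(0.653t) = 223900·e^(0.4t).
e^((0.653 − 0.4)t) = 223900/6140 → e^(0.253·t) = 36.466.
0.253·t = ln(36.466) = 3.5964, so t = 3.5964/0.253 = 14.215.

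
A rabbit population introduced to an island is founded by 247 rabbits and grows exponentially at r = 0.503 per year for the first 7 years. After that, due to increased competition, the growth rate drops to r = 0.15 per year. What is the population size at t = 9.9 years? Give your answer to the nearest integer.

Phase 1: N(7) = 247·e^(0.503×7) = 247·e^3.521 = 8353.1.
Phase 2 runs for 9.9 − 7 = 2.9 years at r = 0.15.
N(9.9) = 8353.1·e^(0.15×2.9) = 8353.1·e^0.435 = 12905.2.

12905 rabbits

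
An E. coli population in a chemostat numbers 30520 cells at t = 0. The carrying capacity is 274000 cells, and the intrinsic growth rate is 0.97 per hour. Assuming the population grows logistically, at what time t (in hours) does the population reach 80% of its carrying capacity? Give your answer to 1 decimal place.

3.6 hours

A = (K − N₀)/N₀ = (274000 − 30520)/30520 = 7.9777.
Solve 274000/(1 + 7.9777·e^(−0.97t)) = 219200: 1 + 7.9777·e^(−0.97t) = 1.25, so e^(−0.97t) = 0.0313373.
−0.97·t = ln(0.0313373) = -3.4629, so t = 3.4629/0.97 = 3.57.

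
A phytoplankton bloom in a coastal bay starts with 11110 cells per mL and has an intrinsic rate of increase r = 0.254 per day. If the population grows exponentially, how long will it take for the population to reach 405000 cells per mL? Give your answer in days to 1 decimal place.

14.2 days

Set N₀·e^(rt) = 405000: e^(0.254·t) = 405000/11110 = 36.454.
0.254·t = ln(36.454) = 3.596, so t = 3.596/0.254 = 14.158.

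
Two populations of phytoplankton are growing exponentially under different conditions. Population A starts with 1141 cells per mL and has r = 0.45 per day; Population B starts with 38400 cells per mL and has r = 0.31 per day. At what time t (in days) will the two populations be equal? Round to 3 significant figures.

Set 1141·e^(0.45t) = 38400·e^(0.31t).
e^((0.45 − 0.31)t) = 38400/1141 → e^(0.14·t) = 33.655.
0.14·t = ln(33.655) = 3.5162, so t = 3.5162/0.14 = 25.115.

25.1 days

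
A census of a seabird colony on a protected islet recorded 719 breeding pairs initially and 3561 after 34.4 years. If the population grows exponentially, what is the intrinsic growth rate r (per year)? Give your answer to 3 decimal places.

0.047 per year

From N(t) = N₀·e^(rt): e^(r·34.4) = 3561/719 = 4.9527.
r·34.4 = ln(4.9527) = 1.5999, so r = 1.5999/34.4 = 0.04651.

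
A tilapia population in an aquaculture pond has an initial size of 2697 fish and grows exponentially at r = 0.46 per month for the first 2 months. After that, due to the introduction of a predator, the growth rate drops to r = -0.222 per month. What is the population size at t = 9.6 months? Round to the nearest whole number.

Phase 1: N(2) = 2697·e^(0.46×2) = 2697·e^0.92 = 6767.56.
Phase 2 runs for 9.6 − 2 = 7.6 months at r = -0.222.
N(9.6) = 6767.56·e^(-0.222×7.6) = 6767.56·e^-1.687 = 1252.25.

1252 fish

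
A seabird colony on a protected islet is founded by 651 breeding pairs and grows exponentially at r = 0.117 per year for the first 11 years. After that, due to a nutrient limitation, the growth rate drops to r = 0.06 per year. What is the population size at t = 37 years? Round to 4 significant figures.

Phase 1: N(11) = 651·e^(0.117×11) = 651·e^1.287 = 2357.86.
Phase 2 runs for 37 − 11 = 26 years at r = 0.06.
N(37) = 2357.86·e^(0.06×26) = 2357.86·e^1.56 = 11220.6.

11220 breeding pairs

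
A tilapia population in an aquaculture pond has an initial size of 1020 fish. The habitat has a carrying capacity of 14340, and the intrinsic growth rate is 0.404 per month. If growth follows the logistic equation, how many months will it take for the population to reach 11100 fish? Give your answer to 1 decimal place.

9.4 months

A = (K − N₀)/N₀ = (14340 − 1020)/1020 = 13.059.
Solve 14340/(1 + 13.059·e^(−0.404t)) = 11100: 1 + 13.059·e^(−0.404t) = 1.2919, so e^(−0.404t) = 0.0223521.
−0.404·t = ln(0.0223521) = -3.8008, so t = 3.8008/0.404 = 9.408.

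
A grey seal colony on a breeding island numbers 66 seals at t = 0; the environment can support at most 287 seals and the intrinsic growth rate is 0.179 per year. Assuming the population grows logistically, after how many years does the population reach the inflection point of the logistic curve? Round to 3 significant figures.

Logistic growth is fastest at N = K/2 = 143.5.
A = (K − N₀)/N₀ = 3.3485. Set K/(1 + A·e^(−rt)) = K/2 → A·e^(−rt) = 1.
e^(−0.179t) = 1/3.3485 = 0.298643, so t = ln(3.3485)/0.179 = 1.2085/0.179 = 6.7514.

6.75 years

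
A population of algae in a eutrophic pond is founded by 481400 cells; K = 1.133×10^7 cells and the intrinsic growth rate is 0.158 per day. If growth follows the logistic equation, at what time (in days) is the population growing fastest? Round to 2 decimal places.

19.72 days

Logistic growth is fastest at N = K/2 = 5.665×10^6.
A = (K − N₀)/N₀ = 22.536. Set K/(1 + A·e^(−rt)) = K/2 → A·e^(−rt) = 1.
e^(−0.158t) = 1/22.536 = 0.0443744, so t = ln(22.536)/0.158 = 3.1151/0.158 = 19.716.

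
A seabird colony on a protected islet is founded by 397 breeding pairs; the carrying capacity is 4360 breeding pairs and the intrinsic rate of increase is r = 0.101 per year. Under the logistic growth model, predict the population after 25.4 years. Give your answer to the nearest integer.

A = (K − N₀)/N₀ = (4360 − 397)/397 = 9.9824.
N(t) = K/(1 + A·e^(−rt)) = 4360/(1 + 9.9824×e^(−0.101×25.4)).
e^(−2.565) = 0.076888; denominator = 1 + 9.9824×0.076888 = 1.7675.
N = 4360/1.7675 = 2466.72.

2467 breeding pairs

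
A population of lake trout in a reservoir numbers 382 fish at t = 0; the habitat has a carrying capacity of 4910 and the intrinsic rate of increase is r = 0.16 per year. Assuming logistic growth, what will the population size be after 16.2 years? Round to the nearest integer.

2601 fish

A = (K − N₀)/N₀ = (4910 − 382)/382 = 11.853.
N(t) = K/(1 + A·e^(−rt)) = 4910/(1 + 11.853×e^(−0.16×16.2)).
e^(−2.592) = 0.07487; denominator = 1 + 11.853×0.07487 = 1.8875.
N = 4910/1.8875 = 2601.37.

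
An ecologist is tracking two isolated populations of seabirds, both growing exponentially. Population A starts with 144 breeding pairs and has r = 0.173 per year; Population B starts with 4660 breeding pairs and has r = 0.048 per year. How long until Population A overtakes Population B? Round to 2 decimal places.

Set 144·e^(0.173t) = 4660·e^(0.048t).
e^((0.173 − 0.048)t) = 4660/144 → e^(0.125·t) = 32.361.
0.125·t = ln(32.361) = 3.477, so t = 3.477/0.125 = 27.816.

27.82 years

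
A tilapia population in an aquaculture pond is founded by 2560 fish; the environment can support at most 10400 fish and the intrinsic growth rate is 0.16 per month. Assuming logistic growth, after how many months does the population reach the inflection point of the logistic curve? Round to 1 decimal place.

Logistic growth is fastest at N = K/2 = 5200.
A = (K − N₀)/N₀ = 3.0625. Set K/(1 + A·e^(−rt)) = K/2 → A·e^(−rt) = 1.
e^(−0.16t) = 1/3.0625 = 0.326531, so t = ln(3.0625)/0.16 = 1.1192/0.16 = 6.9952.

7.0 months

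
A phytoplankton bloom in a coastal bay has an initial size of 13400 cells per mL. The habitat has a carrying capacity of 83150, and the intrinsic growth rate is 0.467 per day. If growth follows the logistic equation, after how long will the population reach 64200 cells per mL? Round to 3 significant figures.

6.15 days

A = (K − N₀)/N₀ = (83150 − 13400)/13400 = 5.2052.
Solve 83150/(1 + 5.2052·e^(−0.467t)) = 64200: 1 + 5.2052·e^(−0.467t) = 1.2952, so e^(−0.467t) = 0.0567068.
−0.467·t = ln(0.0567068) = -2.8699, so t = 2.8699/0.467 = 6.1453.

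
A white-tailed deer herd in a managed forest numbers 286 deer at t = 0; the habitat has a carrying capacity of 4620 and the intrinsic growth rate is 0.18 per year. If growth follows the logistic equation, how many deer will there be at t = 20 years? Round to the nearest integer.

3267 deer

A = (K − N₀)/N₀ = (4620 − 286)/286 = 15.154.
N(t) = K/(1 + A·e^(−rt)) = 4620/(1 + 15.154×e^(−0.18×20)).
e^(−3.6) = 0.027324; denominator = 1 + 15.154×0.027324 = 1.4141.
N = 4620/1.4141 = 3267.19.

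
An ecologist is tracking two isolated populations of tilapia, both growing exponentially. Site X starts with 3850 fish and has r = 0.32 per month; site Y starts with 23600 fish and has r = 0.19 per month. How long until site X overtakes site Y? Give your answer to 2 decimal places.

Set 3850·e^(0.32t) = 23600·e^(0.19t).
e^((0.32 − 0.19)t) = 23600/3850 → e^(0.13·t) = 6.1299.
0.13·t = ln(6.1299) = 1.8132, so t = 1.8132/0.13 = 13.947.

13.95 months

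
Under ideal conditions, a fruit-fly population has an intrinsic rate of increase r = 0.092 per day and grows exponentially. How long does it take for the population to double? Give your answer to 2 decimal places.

Doubling time t_d = ln(2)/r = 0.6931/0.092 = 7.5342.

7.53 days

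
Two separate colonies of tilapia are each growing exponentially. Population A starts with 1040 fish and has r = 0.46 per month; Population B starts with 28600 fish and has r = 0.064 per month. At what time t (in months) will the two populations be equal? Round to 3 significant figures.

8.37 months

Set 1040·e^(0.46t) = 28600·e^(0.064t).
e^((0.46 − 0.064)t) = 28600/1040 → e^(0.396·t) = 27.5.
0.396·t = ln(27.5) = 3.3142, so t = 3.3142/0.396 = 8.3692.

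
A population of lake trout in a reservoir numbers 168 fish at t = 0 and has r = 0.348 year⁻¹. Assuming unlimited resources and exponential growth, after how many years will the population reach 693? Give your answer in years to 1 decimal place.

4.1 years

Set N₀·e^(rt) = 693: e^(0.348·t) = 693/168 = 4.125.
0.348·t = ln(4.125) = 1.4171, so t = 1.4171/0.348 = 4.072.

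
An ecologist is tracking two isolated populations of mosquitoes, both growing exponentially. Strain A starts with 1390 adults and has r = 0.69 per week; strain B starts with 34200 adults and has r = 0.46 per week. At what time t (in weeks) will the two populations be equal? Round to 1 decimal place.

13.9 weeks

Set 1390·e^(0.69t) = 34200·e^(0.46t).
e^((0.69 − 0.46)t) = 34200/1390 → e^(0.23·t) = 24.604.
0.23·t = ln(24.604) = 3.2029, so t = 3.2029/0.23 = 13.926.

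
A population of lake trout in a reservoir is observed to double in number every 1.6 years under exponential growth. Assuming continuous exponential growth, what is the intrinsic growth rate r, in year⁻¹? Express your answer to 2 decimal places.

0.43 per year

r = ln(2)/t_d = 0.6931/1.6 = 0.43322.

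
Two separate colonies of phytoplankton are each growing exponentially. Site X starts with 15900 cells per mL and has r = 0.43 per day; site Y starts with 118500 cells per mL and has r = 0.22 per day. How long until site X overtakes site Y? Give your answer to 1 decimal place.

Set 15900·e^(0.43t) = 118500·e^(0.22t).
e^((0.43 − 0.22)t) = 118500/15900 → e^(0.21·t) = 7.4528.
0.21·t = ln(7.4528) = 2.0086, so t = 2.0086/0.21 = 9.5647.

9.6 days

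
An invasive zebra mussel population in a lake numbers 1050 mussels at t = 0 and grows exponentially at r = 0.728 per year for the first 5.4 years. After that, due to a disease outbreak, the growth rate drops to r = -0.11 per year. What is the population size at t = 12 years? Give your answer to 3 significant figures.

25900 mussels

Phase 1: N(5.4) = 1050·e^(0.728×5.4) = 1050·e^3.931 = 53516.5.
Phase 2 runs for 12 − 5.4 = 6.6 years at r = -0.11.
N(12) = 53516.5·e^(-0.11×6.6) = 53516.5·e^-0.726 = 25893.5.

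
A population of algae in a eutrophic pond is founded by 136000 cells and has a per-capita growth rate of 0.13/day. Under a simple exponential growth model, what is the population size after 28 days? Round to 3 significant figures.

5180000 cells

N(t) = N₀·e^(rt) = 136000 × e^(0.13×28) = 136000 × e^3.64.
e^3.64 ≈ 38.092, so N ≈ 136000 × 38.092 = 5.18049×10^6.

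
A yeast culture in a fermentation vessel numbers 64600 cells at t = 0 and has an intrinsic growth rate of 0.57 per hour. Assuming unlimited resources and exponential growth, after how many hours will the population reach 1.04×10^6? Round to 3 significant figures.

4.88 hours

Set N₀·e^(rt) = 1.04×10^6: e^(0.57·t) = 1.04×10^6/64600 = 16.099.
0.57·t = ln(16.099) = 2.7788, so t = 2.7788/0.57 = 4.875.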